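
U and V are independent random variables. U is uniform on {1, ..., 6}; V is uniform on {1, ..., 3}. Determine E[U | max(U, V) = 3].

Outcomes with max(U, V) = 3: (1,3), (2,3), (3,1), (3,2), (3,3), each with probability 1/18.
E[U | max(U, V) = 3] = (1 + 2 + 3 + 3 + 3) / 5 = 12/5.

12/5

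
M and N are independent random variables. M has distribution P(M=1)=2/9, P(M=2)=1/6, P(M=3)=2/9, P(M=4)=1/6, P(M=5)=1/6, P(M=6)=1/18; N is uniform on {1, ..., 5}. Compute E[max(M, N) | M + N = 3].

P(M + N = 3) = 7/90.
Summing max(M,N)·P(x,y) over outcomes with M + N = 3 gives 7/45.
E[max(M, N) | M + N = 3] = (7/45) / (7/90) = 2.

2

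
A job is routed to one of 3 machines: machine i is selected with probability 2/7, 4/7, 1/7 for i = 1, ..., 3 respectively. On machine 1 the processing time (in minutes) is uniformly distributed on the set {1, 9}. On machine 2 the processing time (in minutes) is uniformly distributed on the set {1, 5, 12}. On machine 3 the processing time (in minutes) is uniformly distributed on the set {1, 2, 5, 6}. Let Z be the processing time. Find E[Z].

75/14

E[Z | machine 1] = (1+9)/2 = 5.
E[Z | machine 2] = (1+5+12)/3 = 6.
E[Z | machine 3] = (1+2+5+6)/4 = 7/2.
E[Z] = (2/7)·(5) + (4/7)·(6) + (1/7)·(7/2) = 75/14.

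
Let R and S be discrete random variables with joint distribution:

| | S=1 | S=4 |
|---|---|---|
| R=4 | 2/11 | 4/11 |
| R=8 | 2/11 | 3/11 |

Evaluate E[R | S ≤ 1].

6

P(S ≤ 1) = 4/11.
Summing R·P(R=x,S=y) over the conditioning event gives 24/11.
E[R | S ≤ 1] = (24/11) / (4/11) = 6.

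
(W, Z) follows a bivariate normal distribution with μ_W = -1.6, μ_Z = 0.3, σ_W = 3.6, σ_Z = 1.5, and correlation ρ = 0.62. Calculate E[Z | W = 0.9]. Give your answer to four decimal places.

0.9458

The regression of Z on W has slope ρ·σ_Z/σ_W and passes through (μ_W, μ_Z).
E[Z | W=0.9] = 0.3 + (0.62)·(1.5/3.6)·(0.9 − (-1.6)) = 0.3 + (0.25833)·(2.5) = 0.9458.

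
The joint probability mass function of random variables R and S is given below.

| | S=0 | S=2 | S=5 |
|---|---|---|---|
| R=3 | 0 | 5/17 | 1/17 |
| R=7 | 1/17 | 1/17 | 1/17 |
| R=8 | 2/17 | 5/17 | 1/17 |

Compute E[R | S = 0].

23/3

P(S = 0) = 3/17.
Summing R·P(R=x,S=y) over the conditioning event gives 23/17.
E[R | S = 0] = (23/17) / (3/17) = 23/3.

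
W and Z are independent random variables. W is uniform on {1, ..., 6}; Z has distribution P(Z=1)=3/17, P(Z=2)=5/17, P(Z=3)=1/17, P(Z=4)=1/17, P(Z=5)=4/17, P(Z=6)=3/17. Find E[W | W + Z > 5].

293/72

P(W + Z > 5) = 12/17.
Summing W·P(x,y) over outcomes with W + Z > 5 gives 293/102.
E[W | W + Z > 5] = (293/102) / (12/17) = 293/72.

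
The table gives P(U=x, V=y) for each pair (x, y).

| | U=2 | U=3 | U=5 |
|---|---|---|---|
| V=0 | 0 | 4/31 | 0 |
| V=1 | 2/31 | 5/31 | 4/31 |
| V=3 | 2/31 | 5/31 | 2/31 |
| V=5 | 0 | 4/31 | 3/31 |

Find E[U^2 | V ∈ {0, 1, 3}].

73/6

P(V ∈ {0, 1, 3}) = 24/31.
Σ U^2·P over the event = 4·(2/31) + 4·(2/31) + 9·(4/31) + 9·(5/31) + 9·(5/31) + 25·(4/31) + 25·(2/31) = 292/31.
E[U^2 | V ∈ {0, 1, 3}] = (292/31) / (24/31) = 73/6.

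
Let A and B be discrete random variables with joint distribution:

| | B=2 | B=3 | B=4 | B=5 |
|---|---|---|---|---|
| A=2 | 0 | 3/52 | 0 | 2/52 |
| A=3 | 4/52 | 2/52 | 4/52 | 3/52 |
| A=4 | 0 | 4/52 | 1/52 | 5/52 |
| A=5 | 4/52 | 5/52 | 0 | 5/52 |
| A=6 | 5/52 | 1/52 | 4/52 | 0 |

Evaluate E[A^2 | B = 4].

P(B = 4) = 9/52.
Σ A^2·P over the event = 9·(4/52) + 16·(1/52) + 36·(4/52) = 49/13.
E[A^2 | B = 4] = (49/13) / (9/52) = 196/9.

196/9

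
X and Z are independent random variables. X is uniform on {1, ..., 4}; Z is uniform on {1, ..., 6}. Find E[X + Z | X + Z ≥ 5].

P(X + Z ≥ 5) = 3/4.
Summing (X+Z)·P(x,y) over outcomes with X + Z ≥ 5 gives 31/6.
E[X + Z | X + Z ≥ 5] = (31/6) / (3/4) = 62/9.

62/9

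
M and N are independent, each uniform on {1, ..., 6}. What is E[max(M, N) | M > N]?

P(M > N) = 5/12.
Summing max(M,N)·P(x,y) over outcomes with M > N gives 35/18.
E[max(M, N) | M > N] = (35/18) / (5/12) = 14/3.

14/3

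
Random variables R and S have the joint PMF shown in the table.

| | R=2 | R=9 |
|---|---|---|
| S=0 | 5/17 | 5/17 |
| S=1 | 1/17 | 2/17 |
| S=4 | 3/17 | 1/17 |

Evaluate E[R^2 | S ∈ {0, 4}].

37

P(S ∈ {0, 4}) = 14/17.
Σ R^2·P over the event = 4·(5/17) + 4·(3/17) + 81·(5/17) + 81·(1/17) = 518/17.
E[R^2 | S ∈ {0, 4}] = (518/17) / (14/17) = 37.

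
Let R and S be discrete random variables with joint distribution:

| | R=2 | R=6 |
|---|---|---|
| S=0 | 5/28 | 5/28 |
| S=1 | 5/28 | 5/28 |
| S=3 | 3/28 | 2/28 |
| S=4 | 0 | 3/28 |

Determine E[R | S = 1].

4

P(S = 1) = 5/14.
Σ R·P over the event = 2·(5/28) + 6·(5/28) = 10/7.
E[R | S = 1] = (10/7) / (5/14) = 4.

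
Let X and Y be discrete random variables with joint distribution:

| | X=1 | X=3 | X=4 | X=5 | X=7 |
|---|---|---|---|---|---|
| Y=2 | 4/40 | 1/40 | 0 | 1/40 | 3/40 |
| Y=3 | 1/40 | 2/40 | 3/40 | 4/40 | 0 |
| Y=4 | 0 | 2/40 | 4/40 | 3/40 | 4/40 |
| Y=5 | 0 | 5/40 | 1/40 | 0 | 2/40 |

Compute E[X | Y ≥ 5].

33/8

P(Y ≥ 5) = 1/5.
Σ X·P over the event = 3·(5/40) + 4·(1/40) + 7·(2/40) = 33/40.
E[X | Y ≥ 5] = (33/40) / (1/5) = 33/8.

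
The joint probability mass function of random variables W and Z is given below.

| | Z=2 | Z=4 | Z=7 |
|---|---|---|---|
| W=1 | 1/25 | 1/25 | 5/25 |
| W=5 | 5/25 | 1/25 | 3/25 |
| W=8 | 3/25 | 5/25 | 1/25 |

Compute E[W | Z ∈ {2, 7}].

P(Z ∈ {2, 7}) = 18/25.
Summing W·P(W=x,Z=y) over the conditioning event gives 78/25.
E[W | Z ∈ {2, 7}] = (78/25) / (18/25) = 13/3.

13/3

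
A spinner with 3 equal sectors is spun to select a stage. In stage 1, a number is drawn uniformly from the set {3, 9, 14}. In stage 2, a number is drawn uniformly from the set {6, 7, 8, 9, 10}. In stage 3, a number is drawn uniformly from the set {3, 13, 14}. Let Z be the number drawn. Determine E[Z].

E[Z | stage 1] = (3+9+14)/3 = 26/3.
E[Z | stage 2] = (6+7+8+9+10)/5 = 8.
E[Z | stage 3] = (3+13+14)/3 = 10.
E[Z] = (1/3)·(26/3) + (1/3)·(8) + (1/3)·(10) = 80/9.

80/9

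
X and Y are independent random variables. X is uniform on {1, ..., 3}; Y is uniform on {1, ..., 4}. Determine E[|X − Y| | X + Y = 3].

1

Outcomes with X + Y = 3: (1,2), (2,1), each with probability 1/12.
E[|X − Y| | X + Y = 3] = (1 + 1) / 2 = 1.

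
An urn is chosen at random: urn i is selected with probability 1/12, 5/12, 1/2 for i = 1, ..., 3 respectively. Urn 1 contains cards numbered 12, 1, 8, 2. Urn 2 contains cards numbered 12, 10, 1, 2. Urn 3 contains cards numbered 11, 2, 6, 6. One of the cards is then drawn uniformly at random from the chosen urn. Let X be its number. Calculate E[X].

E[X | urn 1] = (12+1+8+2)/4 = 23/4.
E[X | urn 2] = (12+10+1+2)/4 = 25/4.
E[X | urn 3] = (11+2+6+6)/4 = 25/4.
E[X] = (1/12)·(23/4) + (5/12)·(25/4) + (1/2)·(25/4) = 149/24.

149/24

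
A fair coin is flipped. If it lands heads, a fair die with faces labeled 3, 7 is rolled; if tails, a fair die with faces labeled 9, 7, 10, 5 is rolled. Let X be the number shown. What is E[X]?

E[X | heads] = (3+7)/2 = 5.
E[X | tails] = (9+7+10+5)/4 = 31/4.
E[X] = (1/2)·(5) + (1/2)·(31/4) = 51/8.

51/8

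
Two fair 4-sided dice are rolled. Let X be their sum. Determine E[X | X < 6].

4

P(X < 6) = 5/8.
Σ over the event: 2·1/16 + 3·1/8 + 4·3/16 + 5·1/4 = 5/2.
E[X | X < 6] = (5/2) / (5/8) = 4.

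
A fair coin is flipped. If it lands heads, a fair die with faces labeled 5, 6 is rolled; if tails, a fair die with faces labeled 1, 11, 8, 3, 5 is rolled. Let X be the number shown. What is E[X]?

111/20

E[X | heads] = (5+6)/2 = 11/2.
E[X | tails] = (1+11+8+3+5)/5 = 28/5.
E[X] = (1/2)·(11/2) + (1/2)·(28/5) = 111/20.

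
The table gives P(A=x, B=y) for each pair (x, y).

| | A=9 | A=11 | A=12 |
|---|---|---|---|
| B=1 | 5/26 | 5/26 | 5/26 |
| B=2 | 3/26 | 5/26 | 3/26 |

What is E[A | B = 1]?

32/3

P(B = 1) = 15/26.
Σ A·P over the event = 9·(5/26) + 11·(5/26) + 12·(5/26) = 80/13.
E[A | B = 1] = (80/13) / (15/26) = 32/3.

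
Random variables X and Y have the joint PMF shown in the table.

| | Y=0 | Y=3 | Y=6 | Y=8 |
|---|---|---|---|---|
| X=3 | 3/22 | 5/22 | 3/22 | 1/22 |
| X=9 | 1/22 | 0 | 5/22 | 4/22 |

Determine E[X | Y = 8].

39/5

P(Y = 8) = 5/22.
Summing X·P(X=x,Y=y) over the conditioning event gives 39/22.
E[X | Y = 8] = (39/22) / (5/22) = 39/5.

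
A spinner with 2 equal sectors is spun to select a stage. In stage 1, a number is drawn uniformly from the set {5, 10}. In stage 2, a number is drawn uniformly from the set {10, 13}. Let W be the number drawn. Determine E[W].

E[W | stage 1] = (5+10)/2 = 15/2.
E[W | stage 2] = (10+13)/2 = 23/2.
By the law of total expectation,
E[W] = (1/2)·(15/2) + (1/2)·(23/2) = 19/2.

19/2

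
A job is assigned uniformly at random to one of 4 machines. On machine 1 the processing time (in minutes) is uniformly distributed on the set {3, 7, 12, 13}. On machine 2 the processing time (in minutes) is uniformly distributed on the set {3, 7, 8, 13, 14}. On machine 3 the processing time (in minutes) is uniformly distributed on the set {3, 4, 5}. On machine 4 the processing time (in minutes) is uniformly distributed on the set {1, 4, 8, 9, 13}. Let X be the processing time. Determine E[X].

E[X | machine 1] = (3+7+12+13)/4 = 35/4.
E[X | machine 2] = (3+7+8+13+14)/5 = 9.
E[X | machine 3] = (3+4+5)/3 = 4.
E[X | machine 4] = (1+4+8+9+13)/5 = 7.
E[X] = (1/4)·(35/4) + (1/4)·(9) + (1/4)·(4) + (1/4)·(7) = 115/16.

115/16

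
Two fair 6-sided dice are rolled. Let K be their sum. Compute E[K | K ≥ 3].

P(K ≥ 3) = 35/36.
E[K | K ≥ 3] = (125/18) / (35/36) = 50/7.

50/7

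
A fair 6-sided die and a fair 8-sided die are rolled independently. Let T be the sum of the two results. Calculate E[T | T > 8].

32/3

P(T > 8) = 7/16.
Σ over the event: 9·1/8 + 10·5/48 + 11·1/12 + 12·1/16 + 13·1/24 + 14·1/48 = 14/3.
E[T | T > 8] = (14/3) / (7/16) = 32/3.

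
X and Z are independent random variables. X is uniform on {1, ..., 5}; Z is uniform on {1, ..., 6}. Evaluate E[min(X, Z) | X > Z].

Outcomes with X > Z: (2,1), (3,1), (3,2), (4,1), (4,2), (4,3), (5,1), (5,2), (5,3), (5,4), each with probability 1/30.
E[min(X, Z) | X > Z] = (1 + 1 + 2 + 1 + 2 + 3 + 1 + 2 + 3 + 4) / 10 = 2.

2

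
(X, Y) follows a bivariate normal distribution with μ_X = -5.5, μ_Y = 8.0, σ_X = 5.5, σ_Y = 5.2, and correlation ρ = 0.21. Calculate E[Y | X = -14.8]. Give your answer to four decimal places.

For a bivariate normal, E[Y | X=x] = μ_Y + ρ·(σ_Y/σ_X)·(x − μ_X).
E[Y | X=-14.8] = 8.0 + (0.21)·(5.2/5.5)·(-14.8 − (-5.5)) = 8.0 + (0.19855)·(-9.3) = 6.1535.

6.1535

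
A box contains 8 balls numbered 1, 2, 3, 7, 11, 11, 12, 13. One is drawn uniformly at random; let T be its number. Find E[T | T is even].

7

P(T is even) = 1/4.
Σ over the event: 2·1/8 + 12·1/8 = 7/4.
E[T | T is even] = (7/4) / (1/4) = 7.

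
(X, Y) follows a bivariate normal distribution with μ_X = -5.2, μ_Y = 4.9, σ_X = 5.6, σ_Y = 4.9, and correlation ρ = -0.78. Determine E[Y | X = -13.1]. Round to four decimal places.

The regression of Y on X has slope ρ·σ_Y/σ_X and passes through (μ_X, μ_Y).
E[Y | X=-13.1] = 4.9 + (-0.78)·(4.9/5.6)·(-13.1 − (-5.2)) = 4.9 + (-0.6825)·(-7.9) = 10.2918.

10.2918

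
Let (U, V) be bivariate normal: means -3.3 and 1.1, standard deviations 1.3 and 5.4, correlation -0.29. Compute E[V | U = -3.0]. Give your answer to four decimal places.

The regression of V on U has slope ρ·σ_V/σ_U and passes through (μ_U, μ_V).
E[V | U=-3.0] = 1.1 + (-0.29)·(5.4/1.3)·(-3.0 − (-3.3)) = 1.1 + (-1.2046)·(0.3) = 0.7386.

0.7386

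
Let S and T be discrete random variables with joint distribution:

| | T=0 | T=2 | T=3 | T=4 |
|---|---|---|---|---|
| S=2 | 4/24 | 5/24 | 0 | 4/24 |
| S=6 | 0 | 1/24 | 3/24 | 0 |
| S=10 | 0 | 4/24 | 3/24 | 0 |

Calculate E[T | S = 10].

P(S = 10) = 7/24.
Σ T·P over the event = 2·(4/24) + 3·(3/24) = 17/24.
E[T | S = 10] = (17/24) / (7/24) = 17/7.

17/7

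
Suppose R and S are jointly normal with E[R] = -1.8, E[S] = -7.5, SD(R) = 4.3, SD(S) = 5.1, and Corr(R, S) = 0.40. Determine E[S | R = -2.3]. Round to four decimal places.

-7.7372

E[S | R=x] = μ_S + ρ(σ_S/σ_R)(x − μ_R) for jointly normal variables.
E[S | R=-2.3] = -7.5 + (0.40)·(5.1/4.3)·(-2.3 − (-1.8)) = -7.5 + (0.47442)·(-0.5) = -7.7372.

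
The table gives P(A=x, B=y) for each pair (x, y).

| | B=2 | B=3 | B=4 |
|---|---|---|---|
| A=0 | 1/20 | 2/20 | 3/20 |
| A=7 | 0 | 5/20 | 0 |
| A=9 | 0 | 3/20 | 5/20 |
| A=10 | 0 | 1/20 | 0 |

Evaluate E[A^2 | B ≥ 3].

P(B ≥ 3) = 19/20.
Σ A^2·P over the event = 0·(2/20) + 0·(3/20) + 49·(5/20) + 81·(3/20) + 81·(5/20) + 100·(1/20) = 993/20.
E[A^2 | B ≥ 3] = (993/20) / (19/20) = 993/19.

993/19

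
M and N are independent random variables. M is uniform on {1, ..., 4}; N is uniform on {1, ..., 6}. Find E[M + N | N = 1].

Outcomes with N = 1: (1,1), (2,1), (3,1), (4,1), each with probability 1/24.
E[M + N | N = 1] = (2 + 3 + 4 + 5) / 4 = 7/2.

7/2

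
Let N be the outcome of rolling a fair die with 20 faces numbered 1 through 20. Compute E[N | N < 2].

Given N < 2, N is equally likely to be any of {1}.
E[N | N < 2] = (1) / 1 = 1.

1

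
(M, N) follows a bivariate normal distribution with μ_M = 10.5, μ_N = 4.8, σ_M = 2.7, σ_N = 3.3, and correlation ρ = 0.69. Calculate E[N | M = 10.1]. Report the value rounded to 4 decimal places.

The regression of N on M has slope ρ·σ_N/σ_M and passes through (μ_M, μ_N).
E[N | M=10.1] = 4.8 + (0.69)·(3.3/2.7)·(10.1 − (10.5)) = 4.8 + (0.84333)·(-0.4) = 4.4627.

4.4627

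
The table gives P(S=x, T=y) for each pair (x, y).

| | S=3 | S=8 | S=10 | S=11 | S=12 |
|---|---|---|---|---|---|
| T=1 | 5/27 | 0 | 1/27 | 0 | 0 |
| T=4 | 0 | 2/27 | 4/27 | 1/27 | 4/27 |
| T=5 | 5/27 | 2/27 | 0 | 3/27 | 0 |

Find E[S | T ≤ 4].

140/17

P(T ≤ 4) = 17/27.
Σ S·P over the event = 3·(5/27) + 8·(2/27) + 10·(1/27) + 10·(4/27) + 11·(1/27) + 12·(4/27) = 140/27.
E[S | T ≤ 4] = (140/27) / (17/27) = 140/17.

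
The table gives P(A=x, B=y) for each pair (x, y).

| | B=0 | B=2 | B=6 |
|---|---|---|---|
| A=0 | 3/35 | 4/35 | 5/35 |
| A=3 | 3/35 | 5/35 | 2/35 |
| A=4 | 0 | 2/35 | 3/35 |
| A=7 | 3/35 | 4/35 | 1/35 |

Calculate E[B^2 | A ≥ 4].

168/13

P(A ≥ 4) = 13/35.
Σ B^2·P over the event = 4·(2/35) + 36·(3/35) + 0·(3/35) + 4·(4/35) + 36·(1/35) = 24/5.
E[B^2 | A ≥ 4] = (24/5) / (13/35) = 168/13.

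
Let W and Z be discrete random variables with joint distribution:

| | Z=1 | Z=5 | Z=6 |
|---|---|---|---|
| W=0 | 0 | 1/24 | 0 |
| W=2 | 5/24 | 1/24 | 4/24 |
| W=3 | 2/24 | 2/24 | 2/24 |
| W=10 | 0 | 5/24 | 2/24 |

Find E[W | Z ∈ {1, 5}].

37/8

P(Z ∈ {1, 5}) = 2/3.
Σ W·P over the event = 0·(1/24) + 2·(5/24) + 2·(1/24) + 3·(2/24) + 3·(2/24) + 10·(5/24) = 37/12.
E[W | Z ∈ {1, 5}] = (37/12) / (2/3) = 37/8.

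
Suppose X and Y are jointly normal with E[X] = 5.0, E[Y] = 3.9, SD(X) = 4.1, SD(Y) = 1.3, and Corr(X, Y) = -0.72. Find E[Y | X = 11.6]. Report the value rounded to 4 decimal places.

2.3933

For a bivariate normal, E[Y | X=x] = μ_Y + ρ·(σ_Y/σ_X)·(x − μ_X).
E[Y | X=11.6] = 3.9 + (-0.72)·(1.3/4.1)·(11.6 − (5.0)) = 3.9 + (-0.22829)·(6.6) = 2.3933.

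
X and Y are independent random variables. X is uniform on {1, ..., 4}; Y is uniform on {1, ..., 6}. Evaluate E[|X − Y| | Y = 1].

3/2

Outcomes with Y = 1: (1,1), (2,1), (3,1), (4,1), each with probability 1/24.
E[|X − Y| | Y = 1] = (0 + 1 + 2 + 3) / 4 = 3/2.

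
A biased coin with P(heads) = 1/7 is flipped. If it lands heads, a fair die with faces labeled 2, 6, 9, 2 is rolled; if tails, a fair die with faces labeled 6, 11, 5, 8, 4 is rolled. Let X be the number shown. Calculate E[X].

E[X | heads] = (2+6+9+2)/4 = 19/4.
E[X | tails] = (6+11+5+8+4)/5 = 34/5.
E[X] = (1/7)·(19/4) + (6/7)·(34/5) = 911/140.

911/140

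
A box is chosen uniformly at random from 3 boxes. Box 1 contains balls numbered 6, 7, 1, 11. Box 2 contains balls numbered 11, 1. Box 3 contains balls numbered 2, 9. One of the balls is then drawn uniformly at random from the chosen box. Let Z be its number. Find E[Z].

E[Z | box 1] = (6+7+1+11)/4 = 25/4.
E[Z | box 2] = (11+1)/2 = 6.
E[Z | box 3] = (2+9)/2 = 11/2.
E[Z] = (1/3)·(25/4) + (1/3)·(6) + (1/3)·(11/2) = 71/12.

71/12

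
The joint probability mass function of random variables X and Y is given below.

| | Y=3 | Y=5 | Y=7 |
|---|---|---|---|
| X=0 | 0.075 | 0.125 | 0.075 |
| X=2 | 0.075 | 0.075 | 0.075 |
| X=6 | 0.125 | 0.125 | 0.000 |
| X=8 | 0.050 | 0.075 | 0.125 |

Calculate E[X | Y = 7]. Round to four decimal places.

4.1818

P(Y = 7) = 0.275.
Σ X·P over the event = 0·(0.075) + 2·(0.075) + 8·(0.125) = 1.150.
E[X | Y = 7] = (1.150) / (0.275) = 4.1818.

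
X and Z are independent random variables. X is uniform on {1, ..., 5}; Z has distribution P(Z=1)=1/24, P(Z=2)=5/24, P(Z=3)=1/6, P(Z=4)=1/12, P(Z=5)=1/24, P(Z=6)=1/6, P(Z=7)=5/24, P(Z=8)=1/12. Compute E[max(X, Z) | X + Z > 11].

P(X + Z > 11) = 3/40.
Summing max(X,Z)·P(x,y) over outcomes with X + Z > 11 gives 67/120.
E[max(X, Z) | X + Z > 11] = (67/120) / (3/40) = 67/9.

67/9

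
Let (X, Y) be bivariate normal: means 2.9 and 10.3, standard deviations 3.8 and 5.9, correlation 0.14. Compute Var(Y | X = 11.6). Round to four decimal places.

34.1277

The conditional variance in a bivariate normal is σ_Y²(1 − ρ²), independent of x.
Var(Y | X=11.6) = (5.9)²·(1 − (0.14)²) = 34.81·0.9804 = 34.1277.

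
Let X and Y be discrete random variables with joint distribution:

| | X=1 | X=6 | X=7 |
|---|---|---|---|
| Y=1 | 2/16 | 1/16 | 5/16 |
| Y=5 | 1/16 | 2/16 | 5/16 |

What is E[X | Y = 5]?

6

P(Y = 5) = 1/2.
Σ X·P over the event = 1·(1/16) + 6·(2/16) + 7·(5/16) = 3.
E[X | Y = 5] = (3) / (1/2) = 6.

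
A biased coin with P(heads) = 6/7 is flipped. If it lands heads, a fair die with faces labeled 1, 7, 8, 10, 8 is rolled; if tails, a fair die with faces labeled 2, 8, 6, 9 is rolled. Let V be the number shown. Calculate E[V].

E[V | heads] = (1+7+8+10+8)/5 = 34/5.
E[V | tails] = (2+8+6+9)/4 = 25/4.
E[V] = (6/7)·(34/5) + (1/7)·(25/4) = 941/140.

941/140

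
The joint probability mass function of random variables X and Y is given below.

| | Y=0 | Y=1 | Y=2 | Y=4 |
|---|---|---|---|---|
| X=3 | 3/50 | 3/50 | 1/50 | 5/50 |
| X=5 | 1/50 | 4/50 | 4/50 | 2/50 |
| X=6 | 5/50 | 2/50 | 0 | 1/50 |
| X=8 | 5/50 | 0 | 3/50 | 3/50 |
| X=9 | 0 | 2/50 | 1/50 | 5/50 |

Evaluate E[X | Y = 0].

P(Y = 0) = 7/25.
Σ X·P over the event = 3·(3/50) + 5·(1/50) + 6·(5/50) + 8·(5/50) = 42/25.
E[X | Y = 0] = (42/25) / (7/25) = 6.

6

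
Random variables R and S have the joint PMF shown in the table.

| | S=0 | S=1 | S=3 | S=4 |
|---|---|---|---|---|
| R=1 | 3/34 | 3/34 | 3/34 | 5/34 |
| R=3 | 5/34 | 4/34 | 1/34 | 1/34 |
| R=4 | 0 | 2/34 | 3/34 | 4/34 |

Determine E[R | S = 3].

18/7

P(S = 3) = 7/34.
Σ R·P over the event = 1·(3/34) + 3·(1/34) + 4·(3/34) = 9/17.
E[R | S = 3] = (9/17) / (7/34) = 18/7.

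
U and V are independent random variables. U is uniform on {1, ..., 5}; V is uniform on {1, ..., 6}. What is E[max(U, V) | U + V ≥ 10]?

17/3

Outcomes with U + V ≥ 10: (4,6), (5,5), (5,6), each with probability 1/30.
E[max(U, V) | U + V ≥ 10] = (6 + 5 + 6) / 3 = 17/3.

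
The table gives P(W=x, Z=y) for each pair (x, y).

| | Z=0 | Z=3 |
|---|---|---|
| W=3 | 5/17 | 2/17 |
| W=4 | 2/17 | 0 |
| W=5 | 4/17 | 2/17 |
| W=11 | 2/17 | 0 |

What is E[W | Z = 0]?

P(Z = 0) = 13/17.
Σ W·P over the event = 3·(5/17) + 4·(2/17) + 5·(4/17) + 11·(2/17) = 65/17.
E[W | Z = 0] = (65/17) / (13/17) = 5.

5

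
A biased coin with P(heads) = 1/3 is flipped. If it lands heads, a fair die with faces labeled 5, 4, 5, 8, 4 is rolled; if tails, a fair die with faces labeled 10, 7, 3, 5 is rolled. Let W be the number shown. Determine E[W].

59/10

E[W | heads] = (5+4+5+8+4)/5 = 26/5.
E[W | tails] = (10+7+3+5)/4 = 25/4.
By the law of total expectation,
E[W] = (1/3)·(26/5) + (2/3)·(25/4) = 59/10.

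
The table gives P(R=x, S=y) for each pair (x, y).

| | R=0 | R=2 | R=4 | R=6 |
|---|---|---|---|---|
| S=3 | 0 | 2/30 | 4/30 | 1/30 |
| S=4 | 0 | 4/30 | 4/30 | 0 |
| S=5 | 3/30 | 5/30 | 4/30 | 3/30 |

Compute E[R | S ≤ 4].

P(S ≤ 4) = 1/2.
Summing R·P(R=x,S=y) over the conditioning event gives 5/3.
E[R | S ≤ 4] = (5/3) / (1/2) = 10/3.

10/3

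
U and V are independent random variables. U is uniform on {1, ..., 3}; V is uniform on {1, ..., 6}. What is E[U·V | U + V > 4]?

P(U + V > 4) = 2/3.
Summing UV·P(x,y) over outcomes with U + V > 4 gives 37/6.
E[U·V | U + V > 4] = (37/6) / (2/3) = 37/4.

37/4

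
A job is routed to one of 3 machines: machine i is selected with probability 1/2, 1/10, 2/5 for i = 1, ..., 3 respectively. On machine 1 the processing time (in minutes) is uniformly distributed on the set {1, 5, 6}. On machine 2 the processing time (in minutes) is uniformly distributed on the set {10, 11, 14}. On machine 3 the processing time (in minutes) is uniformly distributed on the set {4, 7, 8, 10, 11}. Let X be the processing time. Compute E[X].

191/30

E[X | machine 1] = (1+5+6)/3 = 4.
E[X | machine 2] = (10+11+14)/3 = 35/3.
E[X | machine 3] = (4+7+8+10+11)/5 = 8.
E[X] = (1/2)·(4) + (1/10)·(35/3) + (2/5)·(8) = 191/30.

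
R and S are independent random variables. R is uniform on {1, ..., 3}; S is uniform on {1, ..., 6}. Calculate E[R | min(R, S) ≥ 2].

5/2

P(min(R, S) ≥ 2) = 5/9.
Summing R·P(x,y) over outcomes with min(R, S) ≥ 2 gives 25/18.
E[R | min(R, S) ≥ 2] = (25/18) / (5/9) = 5/2.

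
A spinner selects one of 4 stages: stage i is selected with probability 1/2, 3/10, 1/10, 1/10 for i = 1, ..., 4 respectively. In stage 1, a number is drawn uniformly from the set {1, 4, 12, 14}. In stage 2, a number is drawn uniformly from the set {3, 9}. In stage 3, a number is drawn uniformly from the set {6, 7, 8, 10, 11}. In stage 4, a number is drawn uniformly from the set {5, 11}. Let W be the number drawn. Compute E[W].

1463/200

E[W | stage 1] = (1+4+12+14)/4 = 31/4.
E[W | stage 2] = (3+9)/2 = 6.
E[W | stage 3] = (6+7+8+10+11)/5 = 42/5.
E[W | stage 4] = (5+11)/2 = 8.
E[W] = (1/2)·(31/4) + (3/10)·(6) + (1/10)·(42/5) + (1/10)·(8) = 1463/200.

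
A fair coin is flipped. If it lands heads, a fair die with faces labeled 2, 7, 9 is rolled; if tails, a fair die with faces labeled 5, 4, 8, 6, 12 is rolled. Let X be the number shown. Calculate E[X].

13/2

E[X | heads] = (2+7+9)/3 = 6.
E[X | tails] = (5+4+8+6+12)/5 = 7.
E[X] = (1/2)·(6) + (1/2)·(7) = 13/2.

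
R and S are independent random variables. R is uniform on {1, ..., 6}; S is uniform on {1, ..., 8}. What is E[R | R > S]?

14/3

P(R > S) = 5/16.
Summing R·P(x,y) over outcomes with R > S gives 35/24.
E[R | R > S] = (35/24) / (5/16) = 14/3.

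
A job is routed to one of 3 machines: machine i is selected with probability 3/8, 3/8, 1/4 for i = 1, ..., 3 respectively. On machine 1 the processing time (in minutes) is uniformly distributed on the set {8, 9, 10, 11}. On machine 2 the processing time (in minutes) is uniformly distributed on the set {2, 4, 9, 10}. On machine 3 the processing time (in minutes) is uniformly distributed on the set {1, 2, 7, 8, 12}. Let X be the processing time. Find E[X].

237/32

E[X | machine 1] = (8+9+10+11)/4 = 19/2.
E[X | machine 2] = (2+4+9+10)/4 = 25/4.
E[X | machine 3] = (1+2+7+8+12)/5 = 6.
E[X] = (3/8)·(19/2) + (3/8)·(25/4) + (1/4)·(6) = 237/32.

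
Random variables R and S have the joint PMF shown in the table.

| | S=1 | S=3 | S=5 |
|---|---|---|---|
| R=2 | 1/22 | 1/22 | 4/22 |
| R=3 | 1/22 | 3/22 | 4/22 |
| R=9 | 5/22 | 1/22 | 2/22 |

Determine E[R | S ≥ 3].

58/15

P(S ≥ 3) = 15/22.
Σ R·P over the event = 2·(1/22) + 2·(4/22) + 3·(3/22) + 3·(4/22) + 9·(1/22) + 9·(2/22) = 29/11.
E[R | S ≥ 3] = (29/11) / (15/22) = 58/15.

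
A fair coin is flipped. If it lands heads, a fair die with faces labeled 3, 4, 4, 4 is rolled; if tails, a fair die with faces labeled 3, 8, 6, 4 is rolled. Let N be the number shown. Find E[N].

9/2

E[N | heads] = (3+4+4+4)/4 = 15/4.
E[N | tails] = (3+8+6+4)/4 = 21/4.
By the law of total expectation,
E[N] = (1/2)·(15/4) + (1/2)·(21/4) = 9/2.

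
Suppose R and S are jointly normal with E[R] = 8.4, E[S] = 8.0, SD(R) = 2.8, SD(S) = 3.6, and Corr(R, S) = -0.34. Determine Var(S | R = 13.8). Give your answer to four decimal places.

Var(S | R=x) = (1 − ρ²)·σ_S².
Var(S | R=13.8) = (3.6)²·(1 − (-0.34)²) = 12.96·0.8844 = 11.4618.

11.4618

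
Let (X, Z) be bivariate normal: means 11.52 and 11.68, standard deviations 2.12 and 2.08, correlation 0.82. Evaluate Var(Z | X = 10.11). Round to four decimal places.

1.4173

Var(Z | X=x) = (1 − ρ²)·σ_Z².
Var(Z | X=10.11) = (2.08)²·(1 − (0.82)²) = 4.3264·0.3276 = 1.4173.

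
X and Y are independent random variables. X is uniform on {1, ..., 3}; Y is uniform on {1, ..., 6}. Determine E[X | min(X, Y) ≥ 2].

Outcomes with min(X, Y) ≥ 2: (2,2), (2,3), (2,4), (2,5), (2,6), (3,2), (3,3), (3,4), (3,5), (3,6), each with probability 1/18.
E[X | min(X, Y) ≥ 2] = (2 + 2 + 2 + 2 + 2 + 3 + 3 + 3 + 3 + 3) / 10 = 5/2.

5/2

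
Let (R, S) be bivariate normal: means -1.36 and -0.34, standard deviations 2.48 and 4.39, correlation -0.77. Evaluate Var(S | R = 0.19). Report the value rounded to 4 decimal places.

Var(S | R=x) = (1 − ρ²)·σ_S².
Var(S | R=0.19) = (4.39)²·(1 − (-0.77)²) = 19.2721·0.4071 = 7.8457.

7.8457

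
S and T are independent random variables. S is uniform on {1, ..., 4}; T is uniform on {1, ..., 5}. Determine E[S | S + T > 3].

46/17

P(S + T > 3) = 17/20.
Summing S·P(x,y) over outcomes with S + T > 3 gives 23/10.
E[S | S + T > 3] = (23/10) / (17/20) = 46/17.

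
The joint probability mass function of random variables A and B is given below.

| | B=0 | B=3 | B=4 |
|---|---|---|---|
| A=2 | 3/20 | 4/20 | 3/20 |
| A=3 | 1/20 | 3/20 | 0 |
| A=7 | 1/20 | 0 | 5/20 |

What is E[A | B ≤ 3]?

11/4

P(B ≤ 3) = 3/5.
Summing A·P(A=x,B=y) over the conditioning event gives 33/20.
E[A | B ≤ 3] = (33/20) / (3/5) = 11/4.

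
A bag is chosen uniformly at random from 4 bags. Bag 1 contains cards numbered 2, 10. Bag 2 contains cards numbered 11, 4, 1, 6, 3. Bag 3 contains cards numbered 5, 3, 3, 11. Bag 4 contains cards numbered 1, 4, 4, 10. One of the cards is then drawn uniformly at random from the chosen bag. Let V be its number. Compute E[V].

E[V | bag 1] = (2+10)/2 = 6.
E[V | bag 2] = (11+4+1+6+3)/5 = 5.
E[V | bag 3] = (5+3+3+11)/4 = 11/2.
E[V | bag 4] = (1+4+4+10)/4 = 19/4.
By the law of total expectation,
E[V] = (1/4)·(6) + (1/4)·(5) + (1/4)·(11/2) + (1/4)·(19/4) = 85/16.

85/16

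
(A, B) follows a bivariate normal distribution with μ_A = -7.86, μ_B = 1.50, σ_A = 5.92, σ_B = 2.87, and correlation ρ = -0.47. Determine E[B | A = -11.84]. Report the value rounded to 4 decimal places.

For a bivariate normal, E[B | A=x] = μ_B + ρ·(σ_B/σ_A)·(x − μ_A).
E[B | A=-11.84] = 1.50 + (-0.47)·(2.87/5.92)·(-11.84 − (-7.86)) = 1.50 + (-0.227855)·(-3.98) = 2.4069.

2.4069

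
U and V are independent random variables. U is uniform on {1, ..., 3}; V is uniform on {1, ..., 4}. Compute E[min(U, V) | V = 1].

Outcomes with V = 1: (1,1), (2,1), (3,1), each with probability 1/12.
E[min(U, V) | V = 1] = (1 + 1 + 1) / 3 = 1.

1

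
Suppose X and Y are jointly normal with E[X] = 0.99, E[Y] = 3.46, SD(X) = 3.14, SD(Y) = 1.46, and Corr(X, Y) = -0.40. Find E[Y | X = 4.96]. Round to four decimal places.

For a bivariate normal, E[Y | X=x] = μ_Y + ρ·(σ_Y/σ_X)·(x − μ_X).
E[Y | X=4.96] = 3.46 + (-0.40)·(1.46/3.14)·(4.96 − (0.99)) = 3.46 + (-0.18599)·(3.97) = 2.7216.

2.7216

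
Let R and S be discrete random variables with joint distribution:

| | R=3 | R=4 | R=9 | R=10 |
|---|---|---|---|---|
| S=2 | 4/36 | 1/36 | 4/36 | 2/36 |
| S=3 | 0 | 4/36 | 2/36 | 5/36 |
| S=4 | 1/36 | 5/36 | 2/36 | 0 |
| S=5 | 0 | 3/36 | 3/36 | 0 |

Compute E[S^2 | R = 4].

P(R = 4) = 13/36.
Summing S^2·P(R=x,S=y) over the conditioning event gives 65/12.
E[S^2 | R = 4] = (65/12) / (13/36) = 15.

15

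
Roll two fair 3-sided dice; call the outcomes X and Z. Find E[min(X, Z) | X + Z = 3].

1

P(X + Z = 3) = 2/9.
Summing min(X,Z)·P(x,y) over outcomes with X + Z = 3 gives 2/9.
E[min(X, Z) | X + Z = 3] = (2/9) / (2/9) = 1.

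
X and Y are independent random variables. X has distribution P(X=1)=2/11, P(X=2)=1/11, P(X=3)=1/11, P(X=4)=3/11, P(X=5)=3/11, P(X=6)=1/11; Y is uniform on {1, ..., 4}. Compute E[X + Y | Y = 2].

P(Y = 2) = 1/4.
Summing (X+Y)·P(x,y) over outcomes with Y = 2 gives 31/22.
E[X + Y | Y = 2] = (31/22) / (1/4) = 62/11.

62/11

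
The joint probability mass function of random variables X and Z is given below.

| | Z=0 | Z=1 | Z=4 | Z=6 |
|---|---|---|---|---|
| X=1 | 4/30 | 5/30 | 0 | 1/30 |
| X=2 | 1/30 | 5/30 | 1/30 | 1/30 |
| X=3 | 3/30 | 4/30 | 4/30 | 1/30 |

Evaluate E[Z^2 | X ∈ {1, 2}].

49/9

P(X ∈ {1, 2}) = 3/5.
Σ Z^2·P over the event = 0·(4/30) + 1·(5/30) + 36·(1/30) + 0·(1/30) + 1·(5/30) + 16·(1/30) + 36·(1/30) = 49/15.
E[Z^2 | X ∈ {1, 2}] = (49/15) / (3/5) = 49/9.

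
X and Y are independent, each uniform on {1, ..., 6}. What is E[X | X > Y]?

14/3

P(X > Y) = 5/12.
Summing X·P(x,y) over outcomes with X > Y gives 35/18.
E[X | X > Y] = (35/18) / (5/12) = 14/3.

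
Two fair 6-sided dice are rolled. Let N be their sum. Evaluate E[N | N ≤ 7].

16/3

P(N ≤ 7) = 7/12.
Σ over the event: 2·1/36 + 3·1/18 + 4·1/12 + 5·1/9 + 6·5/36 + 7·1/6 = 28/9.
E[N | N ≤ 7] = (28/9) / (7/12) = 16/3.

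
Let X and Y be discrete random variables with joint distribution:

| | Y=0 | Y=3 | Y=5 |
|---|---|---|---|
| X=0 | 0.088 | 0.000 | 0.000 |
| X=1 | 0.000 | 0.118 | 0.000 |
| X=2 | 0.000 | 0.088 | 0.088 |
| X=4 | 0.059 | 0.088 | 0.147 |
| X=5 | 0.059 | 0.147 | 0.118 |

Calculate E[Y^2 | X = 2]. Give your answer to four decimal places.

17.0000

P(X = 2) = 0.176.
Σ Y^2·P over the event = 9·(0.088) + 25·(0.088) = 2.992.
E[Y^2 | X = 2] = (2.992) / (0.176) = 17.0000.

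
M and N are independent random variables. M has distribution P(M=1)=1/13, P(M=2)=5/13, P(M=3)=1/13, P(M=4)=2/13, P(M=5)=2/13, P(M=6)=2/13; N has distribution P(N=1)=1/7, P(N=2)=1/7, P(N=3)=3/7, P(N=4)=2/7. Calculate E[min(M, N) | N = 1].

1

P(N = 1) = 1/7.
Summing min(M,N)·P(x,y) over outcomes with N = 1 gives 1/7.
E[min(M, N) | N = 1] = (1/7) / (1/7) = 1.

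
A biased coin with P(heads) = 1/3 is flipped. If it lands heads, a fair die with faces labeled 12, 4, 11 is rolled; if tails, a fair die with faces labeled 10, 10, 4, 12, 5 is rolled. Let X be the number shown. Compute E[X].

127/15

E[X | heads] = (12+4+11)/3 = 9.
E[X | tails] = (10+10+4+12+5)/5 = 41/5.
By the law of total expectation,
E[X] = (1/3)·(9) + (2/3)·(41/5) = 127/15.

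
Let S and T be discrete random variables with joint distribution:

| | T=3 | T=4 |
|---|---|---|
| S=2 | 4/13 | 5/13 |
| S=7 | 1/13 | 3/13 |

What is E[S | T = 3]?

P(T = 3) = 5/13.
Σ S·P over the event = 2·(4/13) + 7·(1/13) = 15/13.
E[S | T = 3] = (15/13) / (5/13) = 3.

3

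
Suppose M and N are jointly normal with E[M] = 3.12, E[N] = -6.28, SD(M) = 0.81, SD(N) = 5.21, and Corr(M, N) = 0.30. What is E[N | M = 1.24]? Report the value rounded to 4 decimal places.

The regression of N on M has slope ρ·σ_N/σ_M and passes through (μ_M, μ_N).
E[N | M=1.24] = -6.28 + (0.30)·(5.21/0.81)·(1.24 − (3.12)) = -6.28 + (1.92963)·(-1.88) = -9.9077.

-9.9077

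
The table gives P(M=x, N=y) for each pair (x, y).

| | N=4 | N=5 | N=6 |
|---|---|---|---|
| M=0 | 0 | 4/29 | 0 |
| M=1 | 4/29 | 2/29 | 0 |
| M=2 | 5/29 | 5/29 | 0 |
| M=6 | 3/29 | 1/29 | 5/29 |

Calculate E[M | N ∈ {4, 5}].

P(N ∈ {4, 5}) = 24/29.
Σ M·P over the event = 0·(4/29) + 1·(4/29) + 1·(2/29) + 2·(5/29) + 2·(5/29) + 6·(3/29) + 6·(1/29) = 50/29.
E[M | N ∈ {4, 5}] = (50/29) / (24/29) = 25/12.

25/12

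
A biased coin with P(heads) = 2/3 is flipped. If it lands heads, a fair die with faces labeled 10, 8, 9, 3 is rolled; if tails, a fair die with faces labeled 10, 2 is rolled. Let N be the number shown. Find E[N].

7

E[N | heads] = (10+8+9+3)/4 = 15/2.
E[N | tails] = (10+2)/2 = 6.
By the law of total expectation,
E[N] = (2/3)·(15/2) + (1/3)·(6) = 7.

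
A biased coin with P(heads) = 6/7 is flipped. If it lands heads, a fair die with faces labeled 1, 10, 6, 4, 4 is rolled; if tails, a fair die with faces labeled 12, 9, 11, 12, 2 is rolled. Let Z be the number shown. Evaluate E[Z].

E[Z | heads] = (1+10+6+4+4)/5 = 5.
E[Z | tails] = (12+9+11+12+2)/5 = 46/5.
By the law of total expectation,
E[Z] = (6/7)·(5) + (1/7)·(46/5) = 28/5.

28/5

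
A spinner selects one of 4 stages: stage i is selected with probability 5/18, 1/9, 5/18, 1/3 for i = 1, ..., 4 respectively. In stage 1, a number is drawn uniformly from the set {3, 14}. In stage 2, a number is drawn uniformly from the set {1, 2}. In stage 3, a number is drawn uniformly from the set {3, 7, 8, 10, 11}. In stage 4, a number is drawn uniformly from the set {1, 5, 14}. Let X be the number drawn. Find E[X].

E[X | stage 1] = (3+14)/2 = 17/2.
E[X | stage 2] = (1+2)/2 = 3/2.
E[X | stage 3] = (3+7+8+10+11)/5 = 39/5.
E[X | stage 4] = (1+5+14)/3 = 20/3.
By the law of total expectation,
E[X] = (5/18)·(17/2) + (1/9)·(3/2) + (5/18)·(39/5) + (1/3)·(20/3) = 83/12.

83/12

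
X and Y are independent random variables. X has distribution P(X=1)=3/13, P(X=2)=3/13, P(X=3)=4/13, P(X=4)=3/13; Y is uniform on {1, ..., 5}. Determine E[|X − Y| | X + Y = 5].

P(X + Y = 5) = 1/5.
Summing |X−Y|·P(x,y) over outcomes with X + Y = 5 gives 5/13.
E[|X − Y| | X + Y = 5] = (5/13) / (1/5) = 25/13.

25/13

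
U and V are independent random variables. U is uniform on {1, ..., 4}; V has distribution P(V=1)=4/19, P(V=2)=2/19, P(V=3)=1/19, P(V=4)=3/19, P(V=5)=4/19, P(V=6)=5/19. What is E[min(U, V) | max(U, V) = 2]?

P(max(U, V) = 2) = 2/19.
Summing min(U,V)·P(x,y) over outcomes with max(U, V) = 2 gives 5/38.
E[min(U, V) | max(U, V) = 2] = (5/38) / (2/19) = 5/4.

5/4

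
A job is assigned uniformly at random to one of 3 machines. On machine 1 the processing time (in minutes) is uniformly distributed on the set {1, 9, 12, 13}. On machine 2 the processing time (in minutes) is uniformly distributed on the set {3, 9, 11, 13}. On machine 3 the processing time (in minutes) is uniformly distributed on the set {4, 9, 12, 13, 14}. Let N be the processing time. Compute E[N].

E[N | machine 1] = (1+9+12+13)/4 = 35/4.
E[N | machine 2] = (3+9+11+13)/4 = 9.
E[N | machine 3] = (4+9+12+13+14)/5 = 52/5.
E[N] = (1/3)·(35/4) + (1/3)·(9) + (1/3)·(52/5) = 563/60.

563/60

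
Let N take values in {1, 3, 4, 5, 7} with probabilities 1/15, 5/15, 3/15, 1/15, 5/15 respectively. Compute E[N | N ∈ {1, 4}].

13/4

P(N ∈ {1, 4}) = 4/15.
Σ over the event: 1·1/15 + 4·1/5 = 13/15.
E[N | N ∈ {1, 4}] = (13/15) / (4/15) = 13/4.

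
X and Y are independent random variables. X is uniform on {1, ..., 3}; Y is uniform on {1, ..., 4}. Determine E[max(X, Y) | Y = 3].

P(Y = 3) = 1/4.
Summing max(X,Y)·P(x,y) over outcomes with Y = 3 gives 3/4.
E[max(X, Y) | Y = 3] = (3/4) / (1/4) = 3.

3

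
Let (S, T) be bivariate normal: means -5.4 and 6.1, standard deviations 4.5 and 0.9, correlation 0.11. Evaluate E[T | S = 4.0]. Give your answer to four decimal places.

The regression of T on S has slope ρ·σ_T/σ_S and passes through (μ_S, μ_T).
E[T | S=4.0] = 6.1 + (0.11)·(0.9/4.5)·(4.0 − (-5.4)) = 6.1 + (0.022)·(9.4) = 6.3068.

6.3068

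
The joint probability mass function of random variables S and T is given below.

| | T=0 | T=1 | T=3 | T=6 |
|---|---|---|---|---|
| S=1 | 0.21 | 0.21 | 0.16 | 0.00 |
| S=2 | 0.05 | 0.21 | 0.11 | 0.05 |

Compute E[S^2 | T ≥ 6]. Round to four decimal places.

4.0000

P(T ≥ 6) = 0.05.
Σ S^2·P over the event = 4·(0.05) = 0.20.
E[S^2 | T ≥ 6] = (0.20) / (0.05) = 4.0000.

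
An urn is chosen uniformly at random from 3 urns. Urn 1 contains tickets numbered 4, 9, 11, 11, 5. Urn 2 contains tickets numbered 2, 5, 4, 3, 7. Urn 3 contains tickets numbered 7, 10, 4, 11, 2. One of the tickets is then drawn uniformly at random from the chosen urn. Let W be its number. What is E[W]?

19/3

E[W | urn 1] = (4+9+11+11+5)/5 = 8.
E[W | urn 2] = (2+5+4+3+7)/5 = 21/5.
E[W | urn 3] = (7+10+4+11+2)/5 = 34/5.
By the law of total expectation,
E[W] = (1/3)·(8) + (1/3)·(21/5) + (1/3)·(34/5) = 19/3.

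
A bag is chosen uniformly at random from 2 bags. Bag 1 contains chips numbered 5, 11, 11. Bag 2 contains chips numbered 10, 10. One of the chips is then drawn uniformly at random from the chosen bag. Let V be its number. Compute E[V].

E[V | bag 1] = (5+11+11)/3 = 9.
E[V | bag 2] = (10+10)/2 = 10.
By the law of total expectation,
E[V] = (1/2)·(9) + (1/2)·(10) = 19/2.

19/2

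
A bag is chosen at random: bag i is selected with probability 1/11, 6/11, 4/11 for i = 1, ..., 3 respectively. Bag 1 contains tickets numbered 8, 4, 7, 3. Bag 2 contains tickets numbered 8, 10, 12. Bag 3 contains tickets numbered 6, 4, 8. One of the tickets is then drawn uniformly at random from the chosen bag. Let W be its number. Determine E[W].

E[W | bag 1] = (8+4+7+3)/4 = 11/2.
E[W | bag 2] = (8+10+12)/3 = 10.
E[W | bag 3] = (6+4+8)/3 = 6.
By the law of total expectation,
E[W] = (1/11)·(11/2) + (6/11)·(10) + (4/11)·(6) = 179/22.

179/22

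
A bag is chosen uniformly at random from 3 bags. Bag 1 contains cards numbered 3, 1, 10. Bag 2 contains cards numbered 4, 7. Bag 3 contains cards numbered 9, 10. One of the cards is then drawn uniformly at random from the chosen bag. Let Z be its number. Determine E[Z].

59/9

E[Z | bag 1] = (3+1+10)/3 = 14/3.
E[Z | bag 2] = (4+7)/2 = 11/2.
E[Z | bag 3] = (9+10)/2 = 19/2.
By the law of total expectation,
E[Z] = (1/3)·(14/3) + (1/3)·(11/2) + (1/3)·(19/2) = 59/9.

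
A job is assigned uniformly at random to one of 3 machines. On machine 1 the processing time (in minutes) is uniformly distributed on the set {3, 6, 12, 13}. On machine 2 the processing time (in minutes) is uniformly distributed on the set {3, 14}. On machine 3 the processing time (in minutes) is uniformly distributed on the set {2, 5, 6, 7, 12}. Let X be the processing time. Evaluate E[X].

39/5

E[X | machine 1] = (3+6+12+13)/4 = 17/2.
E[X | machine 2] = (3+14)/2 = 17/2.
E[X | machine 3] = (2+5+6+7+12)/5 = 32/5.
E[X] = (1/3)·(17/2) + (1/3)·(17/2) + (1/3)·(32/5) = 39/5.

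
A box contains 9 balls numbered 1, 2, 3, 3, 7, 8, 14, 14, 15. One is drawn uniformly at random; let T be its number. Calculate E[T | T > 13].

43/3

P(T > 13) = 1/3.
Σ over the event: 14·2/9 + 15·1/9 = 43/9.
E[T | T > 13] = (43/9) / (1/3) = 43/3.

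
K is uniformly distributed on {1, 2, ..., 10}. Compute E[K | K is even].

Given K is even, K is equally likely to be any of {2, 4, 6, 8, 10}.
E[K | K is even] = (2 + 4 + 6 + 8 + 10) / 5 = 6.

6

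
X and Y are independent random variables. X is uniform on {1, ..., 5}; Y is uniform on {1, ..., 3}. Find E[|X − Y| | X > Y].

19/9

P(X > Y) = 3/5.
Summing |X−Y|·P(x,y) over outcomes with X > Y gives 19/15.
E[|X − Y| | X > Y] = (19/15) / (3/5) = 19/9.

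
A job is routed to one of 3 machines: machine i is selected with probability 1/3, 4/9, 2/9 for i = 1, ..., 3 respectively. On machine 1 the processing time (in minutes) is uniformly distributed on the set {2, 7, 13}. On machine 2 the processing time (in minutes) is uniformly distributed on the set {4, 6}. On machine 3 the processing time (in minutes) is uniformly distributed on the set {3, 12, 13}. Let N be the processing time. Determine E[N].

E[N | machine 1] = (2+7+13)/3 = 22/3.
E[N | machine 2] = (4+6)/2 = 5.
E[N | machine 3] = (3+12+13)/3 = 28/3.
By the law of total expectation,
E[N] = (1/3)·(22/3) + (4/9)·(5) + (2/9)·(28/3) = 182/27.

182/27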